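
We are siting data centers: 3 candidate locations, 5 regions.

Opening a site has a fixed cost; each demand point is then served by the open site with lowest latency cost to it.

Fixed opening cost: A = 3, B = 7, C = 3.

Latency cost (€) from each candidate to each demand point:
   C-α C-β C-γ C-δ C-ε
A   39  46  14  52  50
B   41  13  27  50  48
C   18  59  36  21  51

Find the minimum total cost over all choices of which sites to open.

Open {A, B, C}: assign each demand point to its cheapest open site.
  C-α→C 18, C-β→B 13, C-γ→A 14, C-δ→C 21, C-ε→B 48
  latency cost 114, fixed 13 → total 127.
Compare {B, C}: latency cost 127 + fixed 10 = 137.
Compare {A, C}: latency cost 149 + fixed 6 = 155.
Compare {A, B}: latency cost 164 + fixed 10 = 174.
All other subsets cost ≥ 137. Minimum total cost: 127.

127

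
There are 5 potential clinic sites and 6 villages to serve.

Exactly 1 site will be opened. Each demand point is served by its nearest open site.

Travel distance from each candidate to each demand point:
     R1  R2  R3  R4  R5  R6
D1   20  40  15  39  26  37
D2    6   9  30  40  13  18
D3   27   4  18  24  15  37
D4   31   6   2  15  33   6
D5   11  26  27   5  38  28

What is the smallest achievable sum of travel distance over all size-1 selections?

Open {D4}.
  R1→D4 31, R2→D4 6, R3→D4 2, R4→D4 15, R5→D4 33, R6→D4 6  ⇒ total 93.
Compare {D2}: total 116.
Compare {D3}: total 125.
No size-1 selection does better; minimum is 93.

93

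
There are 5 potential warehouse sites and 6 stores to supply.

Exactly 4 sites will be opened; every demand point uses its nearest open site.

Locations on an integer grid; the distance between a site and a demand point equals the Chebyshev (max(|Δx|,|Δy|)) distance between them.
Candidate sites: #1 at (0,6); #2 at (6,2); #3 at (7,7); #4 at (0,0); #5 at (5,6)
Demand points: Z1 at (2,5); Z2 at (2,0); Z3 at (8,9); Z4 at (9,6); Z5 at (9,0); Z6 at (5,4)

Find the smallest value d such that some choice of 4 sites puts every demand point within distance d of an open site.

Open {#1, #2, #3, #4}.
  Farthest demand point is Z5 at distance 3 (to #2); all others are ≤ 3.
With {#2, #3, #4, #5} the worst case is 3.
With {#1, #2, #3, #5} the worst case is 4.
No size-4 selection achieves below 3.

3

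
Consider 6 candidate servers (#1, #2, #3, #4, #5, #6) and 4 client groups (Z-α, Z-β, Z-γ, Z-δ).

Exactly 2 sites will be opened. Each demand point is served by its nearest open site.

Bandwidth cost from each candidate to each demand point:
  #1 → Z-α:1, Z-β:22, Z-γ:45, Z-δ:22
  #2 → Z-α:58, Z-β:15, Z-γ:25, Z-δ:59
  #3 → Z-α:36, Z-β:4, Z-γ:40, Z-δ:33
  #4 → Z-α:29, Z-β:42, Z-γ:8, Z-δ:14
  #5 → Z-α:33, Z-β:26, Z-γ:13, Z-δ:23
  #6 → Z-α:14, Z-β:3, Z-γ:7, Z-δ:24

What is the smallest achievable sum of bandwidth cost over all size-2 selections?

33

Open {#1, #6}.
  Z-α→#1 1, Z-β→#6 3, Z-γ→#6 7, Z-δ→#1 22  ⇒ total 33.
Compare {#4, #6}: total 38.
Compare {#1, #4}: total 45.
No size-2 selection does better; minimum is 33.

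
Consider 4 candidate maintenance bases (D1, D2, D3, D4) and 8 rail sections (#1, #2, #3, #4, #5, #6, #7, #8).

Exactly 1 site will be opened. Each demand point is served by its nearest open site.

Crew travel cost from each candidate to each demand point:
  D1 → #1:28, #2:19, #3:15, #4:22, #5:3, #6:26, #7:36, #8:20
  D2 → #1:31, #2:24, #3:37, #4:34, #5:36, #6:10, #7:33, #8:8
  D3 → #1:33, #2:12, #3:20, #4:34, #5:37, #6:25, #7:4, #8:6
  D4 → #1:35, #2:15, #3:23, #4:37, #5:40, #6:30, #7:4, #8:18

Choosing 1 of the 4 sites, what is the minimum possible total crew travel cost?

169

Open {D1}.
  #1→D1 28, #2→D1 19, #3→D1 15, #4→D1 22, #5→D1 3, #6→D1 26, #7→D1 36, #8→D1 20  ⇒ total 169.
Compare {D3}: total 171.
Compare {D4}: total 202.
No size-1 selection does better; minimum is 169.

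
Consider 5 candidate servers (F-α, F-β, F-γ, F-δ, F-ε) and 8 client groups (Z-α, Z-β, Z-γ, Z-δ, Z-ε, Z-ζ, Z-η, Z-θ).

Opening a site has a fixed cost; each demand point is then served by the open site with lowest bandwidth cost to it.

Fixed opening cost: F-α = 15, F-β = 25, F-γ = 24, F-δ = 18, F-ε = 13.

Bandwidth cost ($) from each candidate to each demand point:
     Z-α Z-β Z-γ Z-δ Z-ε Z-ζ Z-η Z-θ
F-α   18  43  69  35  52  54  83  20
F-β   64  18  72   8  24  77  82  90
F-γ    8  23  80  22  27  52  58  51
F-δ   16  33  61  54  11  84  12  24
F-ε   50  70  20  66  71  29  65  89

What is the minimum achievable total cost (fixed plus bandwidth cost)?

Open {F-β, F-δ, F-ε}: assign each demand point to its cheapest open site.
  Z-α→F-δ 16, Z-β→F-β 18, Z-γ→F-ε 20, Z-δ→F-β 8, Z-ε→F-δ 11, Z-ζ→F-ε 29, Z-η→F-δ 12, Z-θ→F-δ 24
  bandwidth cost 138, fixed 56 → total 194.
Compare {F-γ, F-δ, F-ε}: bandwidth cost 149 + fixed 55 = 204.
Compare {F-α, F-β, F-δ, F-ε}: bandwidth cost 134 + fixed 71 = 205.
Compare {F-β, F-γ, F-δ, F-ε}: bandwidth cost 130 + fixed 80 = 210.
All other subsets cost ≥ 204. Minimum total cost: 194.

194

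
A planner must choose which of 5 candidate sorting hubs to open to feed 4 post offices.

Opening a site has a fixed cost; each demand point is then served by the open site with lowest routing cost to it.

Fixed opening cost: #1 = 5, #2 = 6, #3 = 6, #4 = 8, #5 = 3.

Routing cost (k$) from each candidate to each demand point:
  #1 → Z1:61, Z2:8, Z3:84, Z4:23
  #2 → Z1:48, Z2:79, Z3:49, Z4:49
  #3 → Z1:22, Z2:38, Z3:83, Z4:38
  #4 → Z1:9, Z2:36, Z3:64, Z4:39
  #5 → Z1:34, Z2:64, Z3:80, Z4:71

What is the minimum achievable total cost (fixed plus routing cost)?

Open {#1, #2, #4}: assign each demand point to its cheapest open site.
  Z1→#4 9, Z2→#1 8, Z3→#2 49, Z4→#1 23
  routing cost 89, fixed 19 → total 108.
Compare {#1, #2, #4, #5}: routing cost 89 + fixed 22 = 111.
Compare {#1, #2, #3, #4}: routing cost 89 + fixed 25 = 114.
Compare {#1, #4}: routing cost 104 + fixed 13 = 117.
All other subsets cost ≥ 111. Minimum total cost: 108.

108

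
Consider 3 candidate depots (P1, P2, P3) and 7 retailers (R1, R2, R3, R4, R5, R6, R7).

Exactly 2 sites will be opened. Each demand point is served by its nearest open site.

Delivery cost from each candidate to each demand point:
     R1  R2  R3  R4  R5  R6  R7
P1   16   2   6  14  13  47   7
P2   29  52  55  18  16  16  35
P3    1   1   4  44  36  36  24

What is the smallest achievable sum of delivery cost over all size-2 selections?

74

Open {P1, P2}.
  R1→P1 16, R2→P1 2, R3→P1 6, R4→P1 14, R5→P1 13, R6→P2 16, R7→P1 7  ⇒ total 74.
Compare {P1, P3}: total 76.
Compare {P2, P3}: total 80.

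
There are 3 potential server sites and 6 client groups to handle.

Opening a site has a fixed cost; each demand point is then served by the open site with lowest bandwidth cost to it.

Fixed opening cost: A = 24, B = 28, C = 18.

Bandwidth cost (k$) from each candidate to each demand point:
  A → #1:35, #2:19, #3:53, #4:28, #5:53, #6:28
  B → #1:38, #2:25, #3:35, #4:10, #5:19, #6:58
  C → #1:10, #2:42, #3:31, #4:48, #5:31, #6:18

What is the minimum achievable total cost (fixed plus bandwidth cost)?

Open {B, C}: assign each demand point to its cheapest open site.
  #1→C 10, #2→B 25, #3→C 31, #4→B 10, #5→B 19, #6→C 18
  bandwidth cost 113, fixed 46 → total 159.
Compare {A, B, C}: bandwidth cost 107 + fixed 70 = 177.
Compare {A, C}: bandwidth cost 137 + fixed 42 = 179.
Compare {C}: bandwidth cost 180 + fixed 18 = 198.
All other subsets cost ≥ 177. Minimum total cost: 159.

159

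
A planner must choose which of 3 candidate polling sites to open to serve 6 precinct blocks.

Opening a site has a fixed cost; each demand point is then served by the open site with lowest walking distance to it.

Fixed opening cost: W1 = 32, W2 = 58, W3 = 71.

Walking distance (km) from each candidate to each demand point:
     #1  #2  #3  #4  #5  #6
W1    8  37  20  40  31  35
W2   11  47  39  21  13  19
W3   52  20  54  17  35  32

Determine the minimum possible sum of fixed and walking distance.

Open {W1}: assign each demand point to its cheapest open site.
  #1→W1 8, #2→W1 37, #3→W1 20, #4→W1 40, #5→W1 31, #6→W1 35
  walking distance 171, fixed 32 → total 203.
Compare {W2}: walking distance 150 + fixed 58 = 208.
Compare {W1, W2}: walking distance 118 + fixed 90 = 208.
Compare {W1, W3}: walking distance 128 + fixed 103 = 231.
All other subsets cost ≥ 208. Minimum total cost: 203.

203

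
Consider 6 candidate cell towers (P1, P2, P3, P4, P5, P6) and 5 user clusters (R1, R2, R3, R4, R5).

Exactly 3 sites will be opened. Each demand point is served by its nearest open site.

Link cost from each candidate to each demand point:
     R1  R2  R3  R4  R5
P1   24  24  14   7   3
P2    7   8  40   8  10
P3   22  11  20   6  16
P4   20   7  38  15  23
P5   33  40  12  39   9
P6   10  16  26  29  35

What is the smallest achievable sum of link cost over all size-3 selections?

37

Open {P1, P2, P5}.
  R1→P2 7, R2→P2 8, R3→P5 12, R4→P1 7, R5→P1 3  ⇒ total 37.
Compare {P1, P2, P3}: total 38.
Compare {P1, P2, P4}: total 38.
No size-3 selection does better; minimum is 37.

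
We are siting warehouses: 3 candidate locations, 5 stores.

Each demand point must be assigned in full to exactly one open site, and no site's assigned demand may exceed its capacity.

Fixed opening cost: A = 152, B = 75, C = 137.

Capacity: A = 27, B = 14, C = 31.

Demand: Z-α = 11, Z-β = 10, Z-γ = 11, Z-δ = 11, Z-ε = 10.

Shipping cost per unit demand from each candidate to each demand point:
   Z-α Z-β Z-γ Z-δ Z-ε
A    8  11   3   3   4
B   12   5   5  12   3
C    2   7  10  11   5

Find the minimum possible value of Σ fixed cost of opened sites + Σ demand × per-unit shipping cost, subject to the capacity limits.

497

Open {A, C}; cheapest assignment that respects the capacities:
  A (cap 27, load 22): Z-γ, Z-δ — cost 11×3 + 11×3 = 66
  C (cap 31, load 31): Z-α, Z-β, Z-ε — cost 11×2 + 10×7 + 10×5 = 142
  Shipping 208, fixed 289 → total 497.
  Any other capacity-feasible assignment to {A, C} ships for at least 208.
Compare {A, B, C}: its best feasible assignment gives total 552.
Every other set of open sites that can feasibly serve all demand totals ≥ 552 even under its best assignment. Minimum: 497.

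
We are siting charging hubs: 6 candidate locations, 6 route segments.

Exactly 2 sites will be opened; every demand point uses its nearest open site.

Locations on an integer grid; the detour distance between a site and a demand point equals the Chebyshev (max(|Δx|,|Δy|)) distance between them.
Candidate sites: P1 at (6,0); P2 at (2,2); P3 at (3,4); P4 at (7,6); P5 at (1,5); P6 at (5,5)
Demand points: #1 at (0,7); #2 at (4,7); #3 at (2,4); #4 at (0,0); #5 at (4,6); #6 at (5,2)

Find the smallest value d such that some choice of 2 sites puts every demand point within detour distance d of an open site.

3

Open {P2, P3}.
  Farthest demand point is #1 at detour distance 3 (to P3); all others are ≤ 3.
With {P2, P5} the worst case is 3.
With {P1, P3} the worst case is 4.
No size-2 selection achieves below 3.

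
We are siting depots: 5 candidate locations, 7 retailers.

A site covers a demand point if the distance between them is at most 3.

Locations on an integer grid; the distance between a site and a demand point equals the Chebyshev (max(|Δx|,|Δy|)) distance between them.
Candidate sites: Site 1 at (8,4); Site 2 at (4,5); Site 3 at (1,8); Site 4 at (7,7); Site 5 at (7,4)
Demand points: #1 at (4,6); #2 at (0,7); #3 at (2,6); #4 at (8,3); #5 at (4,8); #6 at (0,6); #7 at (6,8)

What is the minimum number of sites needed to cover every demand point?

3

Coverage sets (demand points within 3 of each site):
  Site 1: {#4}
  Site 2: {#1, #3, #5, #7}
  Site 3: {#1, #2, #3, #5, #6}
  Site 4: {#1, #5, #7}
  Site 5: {#1, #4}
No 2 sites suffice: every size-2 union leaves at least one demand point uncovered.
But {Site 1, Site 2, Site 3} covers everything, so the minimum is 3.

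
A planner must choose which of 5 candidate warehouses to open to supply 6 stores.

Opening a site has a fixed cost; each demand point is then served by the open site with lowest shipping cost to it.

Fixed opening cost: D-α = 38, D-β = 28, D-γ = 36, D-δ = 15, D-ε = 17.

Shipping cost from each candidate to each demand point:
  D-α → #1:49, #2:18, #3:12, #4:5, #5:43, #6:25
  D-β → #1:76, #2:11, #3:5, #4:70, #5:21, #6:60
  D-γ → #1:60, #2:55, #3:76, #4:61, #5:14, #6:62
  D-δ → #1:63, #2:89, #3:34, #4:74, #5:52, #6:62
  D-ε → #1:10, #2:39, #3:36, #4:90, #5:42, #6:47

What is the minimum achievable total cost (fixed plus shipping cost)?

160

Open {D-α, D-β, D-ε}: assign each demand point to its cheapest open site.
  #1→D-ε 10, #2→D-β 11, #3→D-β 5, #4→D-α 5, #5→D-β 21, #6→D-α 25
  shipping cost 77, fixed 83 → total 160.
Compare {D-α, D-ε}: shipping cost 112 + fixed 55 = 167.
Compare {D-α, D-γ, D-ε}: shipping cost 84 + fixed 91 = 175.
Compare {D-α, D-β, D-δ, D-ε}: shipping cost 77 + fixed 98 = 175.
All other subsets cost ≥ 167. Minimum total cost: 160.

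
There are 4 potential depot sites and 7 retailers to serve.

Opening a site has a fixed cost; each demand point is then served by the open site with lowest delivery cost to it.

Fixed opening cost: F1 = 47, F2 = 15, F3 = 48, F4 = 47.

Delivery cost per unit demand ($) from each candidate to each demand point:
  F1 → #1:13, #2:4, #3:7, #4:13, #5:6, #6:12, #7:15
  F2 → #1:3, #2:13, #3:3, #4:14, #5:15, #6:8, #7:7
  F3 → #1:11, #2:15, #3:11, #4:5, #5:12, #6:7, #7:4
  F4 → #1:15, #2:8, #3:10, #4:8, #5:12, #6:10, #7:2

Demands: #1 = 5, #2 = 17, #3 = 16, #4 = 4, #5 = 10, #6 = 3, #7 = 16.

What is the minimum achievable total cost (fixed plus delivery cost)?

388

Open {F1, F2, F4}: assign each demand point to its cheapest open site.
  #1→F2 5×3=15, #2→F1 17×4=68, #3→F2 16×3=48, #4→F4 4×8=32, #5→F1 10×6=60, #6→F2 3×8=24, #7→F4 16×2=32
  delivery cost 279, fixed 109 → total 388.
Compare {F1, F2, F3}: delivery cost 296 + fixed 110 = 406.
Compare {F1, F2, F3, F4}: delivery cost 264 + fixed 157 = 421.
Compare {F1, F2}: delivery cost 379 + fixed 62 = 441.
All other subsets cost ≥ 406. Minimum total cost: 388.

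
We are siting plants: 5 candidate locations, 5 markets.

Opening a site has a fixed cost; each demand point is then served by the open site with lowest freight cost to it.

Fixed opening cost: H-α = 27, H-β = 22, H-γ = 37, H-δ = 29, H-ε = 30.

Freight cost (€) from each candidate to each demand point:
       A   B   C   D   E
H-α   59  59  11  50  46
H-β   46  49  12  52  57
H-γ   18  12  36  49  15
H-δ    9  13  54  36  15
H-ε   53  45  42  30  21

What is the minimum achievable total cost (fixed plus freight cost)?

136

Open {H-β, H-δ}: assign each demand point to its cheapest open site.
  A→H-δ 9, B→H-δ 13, C→H-β 12, D→H-δ 36, E→H-δ 15
  freight cost 85, fixed 51 → total 136.
Compare {H-α, H-δ}: freight cost 84 + fixed 56 = 140.
Compare {H-δ}: freight cost 127 + fixed 29 = 156.
Compare {H-β, H-δ, H-ε}: freight cost 79 + fixed 81 = 160.
All other subsets cost ≥ 140. Minimum total cost: 136.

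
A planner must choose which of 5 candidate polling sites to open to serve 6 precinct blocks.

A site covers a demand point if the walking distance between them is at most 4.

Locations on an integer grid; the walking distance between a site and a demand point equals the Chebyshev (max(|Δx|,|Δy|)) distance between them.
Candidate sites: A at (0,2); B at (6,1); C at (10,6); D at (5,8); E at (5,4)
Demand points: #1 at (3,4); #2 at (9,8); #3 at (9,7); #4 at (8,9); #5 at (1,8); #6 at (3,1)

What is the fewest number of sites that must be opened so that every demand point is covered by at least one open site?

Coverage sets (demand points within 4 of each site):
  A: {#1, #6}
  B: {#1, #6}
  C: {#2, #3, #4}
  D: {#1, #2, #3, #4, #5}
  E: {#1, #2, #3, #5, #6}
No single site covers all 6 demand points.
But {A, D} covers everything, so the minimum is 2.

2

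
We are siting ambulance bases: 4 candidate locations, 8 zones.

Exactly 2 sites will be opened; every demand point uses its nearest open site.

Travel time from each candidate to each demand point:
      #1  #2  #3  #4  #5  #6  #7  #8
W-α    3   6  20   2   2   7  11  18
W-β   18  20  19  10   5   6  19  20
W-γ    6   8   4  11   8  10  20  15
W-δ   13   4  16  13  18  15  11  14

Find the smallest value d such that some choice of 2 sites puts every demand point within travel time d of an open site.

14

Open {W-γ, W-δ}.
  Farthest demand point is #8 at travel time 14 (to W-δ); all others are ≤ 14.
With {W-α, W-γ} the worst case is 15.
With {W-α, W-δ} the worst case is 16.
No size-2 selection achieves below 14.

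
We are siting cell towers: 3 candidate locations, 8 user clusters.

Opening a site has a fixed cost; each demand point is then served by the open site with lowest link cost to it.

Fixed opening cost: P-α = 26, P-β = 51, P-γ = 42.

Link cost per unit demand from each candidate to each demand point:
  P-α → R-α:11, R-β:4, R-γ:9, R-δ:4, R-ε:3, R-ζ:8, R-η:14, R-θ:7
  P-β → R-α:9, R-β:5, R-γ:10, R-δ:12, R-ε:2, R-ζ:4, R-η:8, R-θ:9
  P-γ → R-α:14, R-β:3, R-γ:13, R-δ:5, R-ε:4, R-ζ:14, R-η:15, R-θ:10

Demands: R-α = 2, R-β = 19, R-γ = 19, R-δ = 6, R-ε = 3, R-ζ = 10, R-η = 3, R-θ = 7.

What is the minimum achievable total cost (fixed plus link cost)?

485

Open {P-α, P-β}: assign each demand point to its cheapest open site.
  R-α→P-β 2×9=18, R-β→P-α 19×4=76, R-γ→P-α 19×9=171, R-δ→P-α 6×4=24, R-ε→P-β 3×2=6, R-ζ→P-β 10×4=40, R-η→P-β 3×8=24, R-θ→P-α 7×7=49
  link cost 408, fixed 77 → total 485.
Compare {P-α}: link cost 473 + fixed 26 = 499.
Compare {P-α, P-β, P-γ}: link cost 389 + fixed 119 = 508.
Compare {P-β, P-γ}: link cost 428 + fixed 93 = 521.
All other subsets cost ≥ 499. Minimum total cost: 485.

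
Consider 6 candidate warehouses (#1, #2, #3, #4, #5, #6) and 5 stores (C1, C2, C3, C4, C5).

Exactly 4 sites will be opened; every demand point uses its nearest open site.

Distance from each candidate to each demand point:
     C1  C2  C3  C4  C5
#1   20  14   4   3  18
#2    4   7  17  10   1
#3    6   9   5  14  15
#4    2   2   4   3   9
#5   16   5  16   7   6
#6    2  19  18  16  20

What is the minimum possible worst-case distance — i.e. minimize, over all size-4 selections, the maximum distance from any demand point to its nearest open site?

4

Open {#1, #2, #3, #4}.
  Farthest demand point is C3 at distance 4 (to #1); all others are ≤ 4.
With {#1, #2, #4, #5} the worst case is 4.
With {#1, #2, #4, #6} the worst case is 4.
No size-4 selection achieves below 4.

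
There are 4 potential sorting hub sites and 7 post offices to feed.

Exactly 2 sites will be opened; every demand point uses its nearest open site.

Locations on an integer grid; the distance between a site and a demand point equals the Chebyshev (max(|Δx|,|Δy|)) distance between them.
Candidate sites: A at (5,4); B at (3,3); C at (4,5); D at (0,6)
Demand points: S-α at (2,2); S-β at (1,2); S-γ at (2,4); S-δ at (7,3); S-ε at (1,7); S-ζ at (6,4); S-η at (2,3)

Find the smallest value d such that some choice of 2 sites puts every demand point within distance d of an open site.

Open {A, C}.
  Farthest demand point is S-α at distance 3 (to A); all others are ≤ 3.
With {B, C} the worst case is 3.
With {C, D} the worst case is 3.
No size-2 selection achieves below 3.

3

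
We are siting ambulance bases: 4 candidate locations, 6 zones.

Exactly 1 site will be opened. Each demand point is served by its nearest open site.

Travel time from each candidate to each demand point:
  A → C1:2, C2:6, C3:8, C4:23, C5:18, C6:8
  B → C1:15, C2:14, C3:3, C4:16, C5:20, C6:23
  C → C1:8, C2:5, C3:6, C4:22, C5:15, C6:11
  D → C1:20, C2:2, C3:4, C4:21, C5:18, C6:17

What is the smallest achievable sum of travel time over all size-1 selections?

65

Open {A}.
  C1→A 2, C2→A 6, C3→A 8, C4→A 23, C5→A 18, C6→A 8  ⇒ total 65.
Compare {C}: total 67.
Compare {D}: total 82.
No size-1 selection does better; minimum is 65.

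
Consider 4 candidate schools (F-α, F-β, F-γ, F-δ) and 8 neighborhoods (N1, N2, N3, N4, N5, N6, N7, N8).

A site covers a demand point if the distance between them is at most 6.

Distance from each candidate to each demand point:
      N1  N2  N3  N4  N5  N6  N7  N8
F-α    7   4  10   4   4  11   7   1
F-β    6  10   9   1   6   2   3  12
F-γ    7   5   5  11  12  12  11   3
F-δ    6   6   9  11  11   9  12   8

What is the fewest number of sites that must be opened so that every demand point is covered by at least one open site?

Coverage sets (demand points within 6 of each site):
  F-α: {N2, N4, N5, N8}
  F-β: {N1, N4, N5, N6, N7}
  F-γ: {N2, N3, N8}
  F-δ: {N1, N2}
No single site covers all 8 demand points.
But {F-β, F-γ} covers everything, so the minimum is 2.

2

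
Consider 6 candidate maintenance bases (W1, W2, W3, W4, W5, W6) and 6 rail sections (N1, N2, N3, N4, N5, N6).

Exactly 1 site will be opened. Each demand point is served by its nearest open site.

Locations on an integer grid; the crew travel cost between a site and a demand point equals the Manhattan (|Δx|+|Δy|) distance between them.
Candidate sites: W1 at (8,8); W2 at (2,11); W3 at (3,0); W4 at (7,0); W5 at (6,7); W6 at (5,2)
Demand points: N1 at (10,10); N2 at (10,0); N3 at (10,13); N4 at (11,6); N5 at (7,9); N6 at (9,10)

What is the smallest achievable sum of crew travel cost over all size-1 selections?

31

Open {W1}.
  N1→W1 4, N2→W1 10, N3→W1 7, N4→W1 5, N5→W1 2, N6→W1 3  ⇒ total 31.
Compare {W5}: total 43.
Compare {W4}: total 63.
No size-1 selection does better; minimum is 31.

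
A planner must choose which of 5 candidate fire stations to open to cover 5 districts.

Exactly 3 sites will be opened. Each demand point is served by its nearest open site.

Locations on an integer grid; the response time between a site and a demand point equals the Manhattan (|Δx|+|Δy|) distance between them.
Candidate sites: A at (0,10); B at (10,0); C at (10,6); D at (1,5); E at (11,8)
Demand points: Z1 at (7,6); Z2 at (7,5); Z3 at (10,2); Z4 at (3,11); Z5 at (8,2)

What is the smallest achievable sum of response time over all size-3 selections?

Open {A, B, C}.
  Z1→C 3, Z2→C 4, Z3→B 2, Z4→A 4, Z5→B 4  ⇒ total 17.
Compare {A, C, D}: total 21.
Compare {A, C, E}: total 21.
No size-3 selection does better; minimum is 17.

17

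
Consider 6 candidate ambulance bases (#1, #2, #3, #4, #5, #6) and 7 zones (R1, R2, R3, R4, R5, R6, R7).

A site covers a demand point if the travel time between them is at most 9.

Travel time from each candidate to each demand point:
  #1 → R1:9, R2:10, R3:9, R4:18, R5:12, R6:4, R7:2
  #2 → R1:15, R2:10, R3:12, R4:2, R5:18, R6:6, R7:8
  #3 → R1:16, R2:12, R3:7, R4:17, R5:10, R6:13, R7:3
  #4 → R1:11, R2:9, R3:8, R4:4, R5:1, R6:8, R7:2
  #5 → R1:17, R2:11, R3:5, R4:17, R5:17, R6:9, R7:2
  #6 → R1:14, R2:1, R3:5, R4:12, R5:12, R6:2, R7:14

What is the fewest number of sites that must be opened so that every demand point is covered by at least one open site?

2

Coverage sets (demand points within 9 of each site):
  #1: {R1, R3, R6, R7}
  #2: {R4, R6, R7}
  #3: {R3, R7}
  #4: {R2, R3, R4, R5, R6, R7}
  #5: {R3, R6, R7}
  #6: {R2, R3, R6}
No single site covers all 7 demand points.
But {#1, #4} covers everything, so the minimum is 2.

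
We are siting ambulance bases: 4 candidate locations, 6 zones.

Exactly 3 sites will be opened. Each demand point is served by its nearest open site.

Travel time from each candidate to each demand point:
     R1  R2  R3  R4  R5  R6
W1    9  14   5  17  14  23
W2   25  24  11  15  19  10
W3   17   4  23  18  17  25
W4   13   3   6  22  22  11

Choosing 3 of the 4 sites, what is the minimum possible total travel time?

Open {W1, W2, W4}.
  R1→W1 9, R2→W4 3, R3→W1 5, R4→W2 15, R5→W1 14, R6→W2 10  ⇒ total 56.
Compare {W1, W2, W3}: total 57.
Compare {W1, W3, W4}: total 59.
No size-3 selection does better; minimum is 56.

56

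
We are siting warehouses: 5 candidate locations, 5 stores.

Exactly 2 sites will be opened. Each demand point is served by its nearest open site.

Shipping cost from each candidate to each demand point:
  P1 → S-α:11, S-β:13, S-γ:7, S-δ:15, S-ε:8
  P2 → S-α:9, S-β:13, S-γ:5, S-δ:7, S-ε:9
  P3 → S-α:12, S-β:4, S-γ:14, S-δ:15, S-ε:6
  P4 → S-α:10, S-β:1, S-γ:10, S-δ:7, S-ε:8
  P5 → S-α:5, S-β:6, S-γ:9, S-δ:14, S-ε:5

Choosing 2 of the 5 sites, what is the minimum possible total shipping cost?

27

Open {P4, P5}.
  S-α→P5 5, S-β→P4 1, S-γ→P5 9, S-δ→P4 7, S-ε→P5 5  ⇒ total 27.
Compare {P2, P5}: total 28.
Compare {P2, P4}: total 30.
No size-2 selection does better; minimum is 27.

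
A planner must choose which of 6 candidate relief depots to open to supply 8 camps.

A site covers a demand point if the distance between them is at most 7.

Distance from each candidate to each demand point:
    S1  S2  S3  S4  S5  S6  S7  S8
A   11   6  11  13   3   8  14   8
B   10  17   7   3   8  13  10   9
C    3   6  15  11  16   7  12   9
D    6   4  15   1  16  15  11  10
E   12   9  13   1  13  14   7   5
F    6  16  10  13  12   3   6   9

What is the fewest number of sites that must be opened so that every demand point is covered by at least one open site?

4

Coverage sets (demand points within 7 of each site):
  A: {S2, S5}
  B: {S3, S4}
  C: {S1, S2, S6}
  D: {S1, S2, S4}
  E: {S4, S7, S8}
  F: {S1, S6, S7}
No 3 sites suffice: every size-3 union leaves at least one demand point uncovered.
But {A, B, C, E} covers everything, so the minimum is 4.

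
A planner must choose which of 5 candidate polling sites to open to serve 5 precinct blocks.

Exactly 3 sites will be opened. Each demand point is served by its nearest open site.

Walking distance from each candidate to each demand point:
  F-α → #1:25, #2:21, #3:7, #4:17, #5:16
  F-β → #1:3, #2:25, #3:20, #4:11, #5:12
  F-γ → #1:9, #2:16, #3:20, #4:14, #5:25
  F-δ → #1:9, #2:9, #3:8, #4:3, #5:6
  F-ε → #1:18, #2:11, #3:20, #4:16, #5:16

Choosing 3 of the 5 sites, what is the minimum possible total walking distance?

Open {F-α, F-β, F-δ}.
  #1→F-β 3, #2→F-δ 9, #3→F-α 7, #4→F-δ 3, #5→F-δ 6  ⇒ total 28.
Compare {F-β, F-γ, F-δ}: total 29.
Compare {F-β, F-δ, F-ε}: total 29.
No size-3 selection does better; minimum is 28.

28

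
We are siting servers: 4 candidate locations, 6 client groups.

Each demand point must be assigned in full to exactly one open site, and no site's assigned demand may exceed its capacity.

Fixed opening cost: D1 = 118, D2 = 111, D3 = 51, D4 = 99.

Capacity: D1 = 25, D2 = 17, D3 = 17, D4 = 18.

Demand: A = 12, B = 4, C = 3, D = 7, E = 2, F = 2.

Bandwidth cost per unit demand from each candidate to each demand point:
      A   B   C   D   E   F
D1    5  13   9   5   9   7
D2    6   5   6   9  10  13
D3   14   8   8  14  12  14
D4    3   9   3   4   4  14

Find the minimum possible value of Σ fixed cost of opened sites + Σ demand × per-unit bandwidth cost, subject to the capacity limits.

352

Open {D1, D3}; cheapest assignment that respects the capacities:
  D1 (cap 25, load 23): A, D, E, F — cost 12×5 + 7×5 + 2×9 + 2×7 = 127
  D3 (cap 17, load 7): B, C — cost 4×8 + 3×8 = 56
  Shipping 183, fixed 169 → total 352.
  Any other capacity-feasible assignment to {D1, D3} ships for at least 183.
Compare {D3, D4}: its best feasible assignment gives total 361.
Compare {D1, D4}: its best feasible assignment gives total 371.
Every other set of open sites that can feasibly serve all demand totals ≥ 361 even under its best assignment. Minimum: 352.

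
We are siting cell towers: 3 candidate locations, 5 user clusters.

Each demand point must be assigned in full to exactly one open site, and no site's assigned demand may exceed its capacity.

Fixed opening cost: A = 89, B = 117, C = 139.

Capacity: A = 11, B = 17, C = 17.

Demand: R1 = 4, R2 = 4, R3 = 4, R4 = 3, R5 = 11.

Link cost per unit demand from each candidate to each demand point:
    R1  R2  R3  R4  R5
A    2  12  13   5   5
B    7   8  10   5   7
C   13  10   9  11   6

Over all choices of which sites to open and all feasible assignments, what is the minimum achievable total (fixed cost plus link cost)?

376

Open {A, B}; cheapest assignment that respects the capacities:
  A (cap 11, load 11): R5 — cost 11×5 = 55
  B (cap 17, load 15): R1, R2, R3, R4 — cost 4×7 + 4×8 + 4×10 + 3×5 = 115
  Shipping 170, fixed 206 → total 376.
  Any other capacity-feasible assignment to {A, B} ships for at least 170.
Compare {A, C}: its best feasible assignment gives total 401.
Compare {B, C}: its best feasible assignment gives total 433.
Every other set of open sites that can feasibly serve all demand totals ≥ 401 even under its best assignment. Minimum: 376.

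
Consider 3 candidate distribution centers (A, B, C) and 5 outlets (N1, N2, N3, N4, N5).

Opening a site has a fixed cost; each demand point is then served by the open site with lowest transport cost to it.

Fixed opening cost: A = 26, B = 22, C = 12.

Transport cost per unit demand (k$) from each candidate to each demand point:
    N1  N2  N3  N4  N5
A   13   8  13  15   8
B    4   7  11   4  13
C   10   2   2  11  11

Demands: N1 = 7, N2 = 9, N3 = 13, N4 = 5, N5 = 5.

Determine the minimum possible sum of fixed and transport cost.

181

Open {B, C}: assign each demand point to its cheapest open site.
  N1→B 7×4=28, N2→C 9×2=18, N3→C 13×2=26, N4→B 5×4=20, N5→C 5×11=55
  transport cost 147, fixed 34 → total 181.
Compare {A, B, C}: transport cost 132 + fixed 60 = 192.
Compare {C}: transport cost 224 + fixed 12 = 236.
Compare {A, C}: transport cost 209 + fixed 38 = 247.
All other subsets cost ≥ 192. Minimum total cost: 181.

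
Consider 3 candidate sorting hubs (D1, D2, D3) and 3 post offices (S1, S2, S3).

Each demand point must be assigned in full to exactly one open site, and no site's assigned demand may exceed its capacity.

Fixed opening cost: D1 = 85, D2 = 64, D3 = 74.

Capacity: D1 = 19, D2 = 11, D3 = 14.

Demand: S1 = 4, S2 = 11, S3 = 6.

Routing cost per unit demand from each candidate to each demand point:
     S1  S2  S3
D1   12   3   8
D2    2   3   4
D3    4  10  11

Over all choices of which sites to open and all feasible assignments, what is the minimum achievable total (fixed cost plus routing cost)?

Open {D1, D2}; cheapest assignment that respects the capacities:
  D1 (cap 19, load 11): S2 — cost 11×3 = 33
  D2 (cap 11, load 10): S1, S3 — cost 4×2 + 6×4 = 32
  Shipping 65, fixed 149 → total 214.
  Any other capacity-feasible assignment to {D1, D2} ships for at least 65.
Compare {D2, D3}: its best feasible assignment gives total 253.
Compare {D1, D3}: its best feasible assignment gives total 256.
Every other set of open sites that can feasibly serve all demand totals ≥ 253 even under its best assignment. Minimum: 214.

214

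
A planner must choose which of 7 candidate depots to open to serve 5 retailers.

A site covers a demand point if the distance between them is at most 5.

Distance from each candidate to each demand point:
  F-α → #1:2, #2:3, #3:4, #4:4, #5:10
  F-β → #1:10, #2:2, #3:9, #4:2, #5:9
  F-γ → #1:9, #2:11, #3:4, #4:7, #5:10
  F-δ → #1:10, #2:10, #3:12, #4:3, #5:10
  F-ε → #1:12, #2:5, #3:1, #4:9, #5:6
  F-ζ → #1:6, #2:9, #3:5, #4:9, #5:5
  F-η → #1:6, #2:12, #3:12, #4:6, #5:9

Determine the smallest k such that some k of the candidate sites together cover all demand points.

Coverage sets (demand points within 5 of each site):
  F-α: {#1, #2, #3, #4}
  F-β: {#2, #4}
  F-γ: {#3}
  F-δ: {#4}
  F-ε: {#2, #3}
  F-ζ: {#3, #5}
  F-η: {}
No single site covers all 5 demand points.
But {F-α, F-ζ} covers everything, so the minimum is 2.

2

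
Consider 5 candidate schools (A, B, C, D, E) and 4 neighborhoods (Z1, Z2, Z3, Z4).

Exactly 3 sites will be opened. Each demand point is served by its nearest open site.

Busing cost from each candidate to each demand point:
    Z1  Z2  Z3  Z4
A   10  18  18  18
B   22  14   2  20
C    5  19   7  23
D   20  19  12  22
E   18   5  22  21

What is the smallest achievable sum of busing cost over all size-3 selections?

32

Open {B, C, E}.
  Z1→C 5, Z2→E 5, Z3→B 2, Z4→B 20  ⇒ total 32.
Compare {A, B, E}: total 35.
Compare {A, C, E}: total 35.
No size-3 selection does better; minimum is 32.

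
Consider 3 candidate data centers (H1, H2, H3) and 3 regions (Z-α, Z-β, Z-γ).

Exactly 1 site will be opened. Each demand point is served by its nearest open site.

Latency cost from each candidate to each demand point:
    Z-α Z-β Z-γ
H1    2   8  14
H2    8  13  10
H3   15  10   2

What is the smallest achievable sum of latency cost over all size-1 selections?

Open {H1}.
  Z-α→H1 2, Z-β→H1 8, Z-γ→H1 14  ⇒ total 24.
Compare {H3}: total 27.
Compare {H2}: total 31.

24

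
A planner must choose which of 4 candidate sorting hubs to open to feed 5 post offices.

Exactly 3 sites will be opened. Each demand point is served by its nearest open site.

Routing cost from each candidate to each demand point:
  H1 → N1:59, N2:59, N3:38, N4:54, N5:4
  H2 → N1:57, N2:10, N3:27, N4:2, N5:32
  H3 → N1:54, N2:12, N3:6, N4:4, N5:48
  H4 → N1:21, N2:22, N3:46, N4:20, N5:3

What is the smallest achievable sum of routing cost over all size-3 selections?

Open {H2, H3, H4}.
  N1→H4 21, N2→H2 10, N3→H3 6, N4→H2 2, N5→H4 3  ⇒ total 42.
Compare {H1, H3, H4}: total 46.
Compare {H1, H2, H4}: total 63.
No size-3 selection does better; minimum is 42.

42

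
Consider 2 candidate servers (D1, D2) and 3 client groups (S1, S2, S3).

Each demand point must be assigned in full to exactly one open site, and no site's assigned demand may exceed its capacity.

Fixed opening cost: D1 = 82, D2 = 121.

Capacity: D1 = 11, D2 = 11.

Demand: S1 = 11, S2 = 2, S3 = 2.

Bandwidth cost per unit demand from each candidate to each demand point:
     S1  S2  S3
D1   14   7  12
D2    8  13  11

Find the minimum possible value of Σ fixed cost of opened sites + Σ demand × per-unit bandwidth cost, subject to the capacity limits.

329

Open {D1, D2}; cheapest assignment that respects the capacities:
  D1 (cap 11, load 4): S2, S3 — cost 2×7 + 2×12 = 38
  D2 (cap 11, load 11): S1 — cost 11×8 = 88
  Shipping 126, fixed 203 → total 329.
  Any other capacity-feasible assignment to {D1, D2} ships for at least 126.
Total demand is 15 and no other set of sites has combined capacity ≥ 15, so {D1, D2} is the only feasible choice of open sites. Minimum: 329.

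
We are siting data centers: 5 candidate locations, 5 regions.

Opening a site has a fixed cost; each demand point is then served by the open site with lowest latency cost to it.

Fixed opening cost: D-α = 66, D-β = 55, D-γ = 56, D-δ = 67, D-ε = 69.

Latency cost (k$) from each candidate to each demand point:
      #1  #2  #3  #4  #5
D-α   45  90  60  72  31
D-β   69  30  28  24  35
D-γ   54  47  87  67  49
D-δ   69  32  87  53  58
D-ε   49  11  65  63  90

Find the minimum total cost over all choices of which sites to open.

Open {D-β}: assign each demand point to its cheapest open site.
  #1→D-β 69, #2→D-β 30, #3→D-β 28, #4→D-β 24, #5→D-β 35
  latency cost 186, fixed 55 → total 241.
Compare {D-β, D-ε}: latency cost 147 + fixed 124 = 271.
Compare {D-α, D-β}: latency cost 158 + fixed 121 = 279.
Compare {D-β, D-γ}: latency cost 171 + fixed 111 = 282.
All other subsets cost ≥ 271. Minimum total cost: 241.

241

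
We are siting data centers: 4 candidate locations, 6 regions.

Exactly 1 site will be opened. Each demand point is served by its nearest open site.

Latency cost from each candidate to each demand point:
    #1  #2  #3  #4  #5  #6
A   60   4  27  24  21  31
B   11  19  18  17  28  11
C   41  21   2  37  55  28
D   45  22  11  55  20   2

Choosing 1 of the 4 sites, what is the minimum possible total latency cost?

104

Open {B}.
  #1→B 11, #2→B 19, #3→B 18, #4→B 17, #5→B 28, #6→B 11  ⇒ total 104.
Compare {D}: total 155.
Compare {A}: total 167.
No size-1 selection does better; minimum is 104.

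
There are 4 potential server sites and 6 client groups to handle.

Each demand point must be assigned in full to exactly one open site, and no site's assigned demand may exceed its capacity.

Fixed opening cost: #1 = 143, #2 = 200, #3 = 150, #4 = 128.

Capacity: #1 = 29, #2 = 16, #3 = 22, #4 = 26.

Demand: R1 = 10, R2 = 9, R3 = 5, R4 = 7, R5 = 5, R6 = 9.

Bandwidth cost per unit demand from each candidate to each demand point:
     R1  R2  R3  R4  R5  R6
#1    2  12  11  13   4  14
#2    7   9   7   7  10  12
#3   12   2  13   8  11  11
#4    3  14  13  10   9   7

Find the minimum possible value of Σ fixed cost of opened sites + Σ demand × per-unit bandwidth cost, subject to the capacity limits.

Open {#3, #4}; cheapest assignment that respects the capacities:
  #3 (cap 22, load 21): R2, R3, R4 — cost 9×2 + 5×13 + 7×8 = 139
  #4 (cap 26, load 24): R1, R5, R6 — cost 10×3 + 5×9 + 9×7 = 138
  Shipping 277, fixed 278 → total 555.
  Any other capacity-feasible assignment to {#3, #4} ships for at least 277.
Compare {#1, #3}: its best feasible assignment gives total 588.
Compare {#1, #4}: its best feasible assignment gives total 607.
Every other set of open sites that can feasibly serve all demand totals ≥ 588 even under its best assignment. Minimum: 555.

555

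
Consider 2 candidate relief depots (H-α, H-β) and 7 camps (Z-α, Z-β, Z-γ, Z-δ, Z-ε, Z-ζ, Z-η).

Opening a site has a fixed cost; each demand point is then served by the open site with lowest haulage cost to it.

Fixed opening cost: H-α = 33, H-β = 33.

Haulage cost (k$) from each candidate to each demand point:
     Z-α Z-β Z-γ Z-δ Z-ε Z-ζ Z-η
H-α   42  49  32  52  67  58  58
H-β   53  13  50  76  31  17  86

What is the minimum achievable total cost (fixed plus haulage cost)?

Open {H-α, H-β}: assign each demand point to its cheapest open site.
  Z-α→H-α 42, Z-β→H-β 13, Z-γ→H-α 32, Z-δ→H-α 52, Z-ε→H-β 31, Z-ζ→H-β 17, Z-η→H-α 58
  haulage cost 245, fixed 66 → total 311.
Compare {H-β}: haulage cost 326 + fixed 33 = 359.
Compare {H-α}: haulage cost 358 + fixed 33 = 391.

311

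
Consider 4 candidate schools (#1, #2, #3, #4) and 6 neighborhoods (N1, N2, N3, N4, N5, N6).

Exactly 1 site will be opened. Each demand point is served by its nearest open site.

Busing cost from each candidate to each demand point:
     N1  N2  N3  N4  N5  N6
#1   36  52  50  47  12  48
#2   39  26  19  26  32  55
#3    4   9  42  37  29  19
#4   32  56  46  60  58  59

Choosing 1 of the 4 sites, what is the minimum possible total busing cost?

140

Open {#3}.
  N1→#3 4, N2→#3 9, N3→#3 42, N4→#3 37, N5→#3 29, N6→#3 19  ⇒ total 140.
Compare {#2}: total 197.
Compare {#1}: total 245.
No size-1 selection does better; minimum is 140.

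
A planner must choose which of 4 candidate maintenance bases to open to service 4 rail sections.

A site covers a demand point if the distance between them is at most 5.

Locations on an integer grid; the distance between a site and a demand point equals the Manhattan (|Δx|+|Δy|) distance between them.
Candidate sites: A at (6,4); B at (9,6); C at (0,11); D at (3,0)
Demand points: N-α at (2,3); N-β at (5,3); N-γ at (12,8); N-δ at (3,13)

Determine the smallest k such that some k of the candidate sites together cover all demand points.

Coverage sets (demand points within 5 of each site):
  A: {N-α, N-β}
  B: {N-γ}
  C: {N-δ}
  D: {N-α, N-β}
No 2 sites suffice: every size-2 union leaves at least one demand point uncovered.
But {A, B, C} covers everything, so the minimum is 3.

3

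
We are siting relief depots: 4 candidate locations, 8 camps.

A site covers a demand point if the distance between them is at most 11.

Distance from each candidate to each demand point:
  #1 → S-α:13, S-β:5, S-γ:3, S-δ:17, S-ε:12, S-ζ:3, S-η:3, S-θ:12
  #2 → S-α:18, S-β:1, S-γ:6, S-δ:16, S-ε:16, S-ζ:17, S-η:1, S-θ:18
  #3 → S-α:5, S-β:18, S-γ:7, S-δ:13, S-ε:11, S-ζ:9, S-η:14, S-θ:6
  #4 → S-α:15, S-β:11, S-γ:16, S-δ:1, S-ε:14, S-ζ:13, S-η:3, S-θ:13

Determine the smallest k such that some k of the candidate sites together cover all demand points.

2

Coverage sets (demand points within 11 of each site):
  #1: {S-β, S-γ, S-ζ, S-η}
  #2: {S-β, S-γ, S-η}
  #3: {S-α, S-γ, S-ε, S-ζ, S-θ}
  #4: {S-β, S-δ, S-η}
No single site covers all 8 demand points.
But {#3, #4} covers everything, so the minimum is 2.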